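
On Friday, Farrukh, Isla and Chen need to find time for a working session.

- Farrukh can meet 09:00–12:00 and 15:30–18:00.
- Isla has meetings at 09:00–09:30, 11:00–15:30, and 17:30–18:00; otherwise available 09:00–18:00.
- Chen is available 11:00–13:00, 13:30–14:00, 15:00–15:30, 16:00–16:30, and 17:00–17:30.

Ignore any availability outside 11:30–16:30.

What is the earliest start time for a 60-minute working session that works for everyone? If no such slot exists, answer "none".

none

Isla free within 09:00–18:00: 09:30–11:00, 15:30–17:30.
Farrukh ∩ Isla: 09:30–11:00, 15:30–17:30.
Farrukh ∩ Isla ∩ Chen: 16:00–16:30, 17:00–17:30.
Restricted to 11:30–16:30: 16:00–16:30.
Windows ≥ 60 min: (none).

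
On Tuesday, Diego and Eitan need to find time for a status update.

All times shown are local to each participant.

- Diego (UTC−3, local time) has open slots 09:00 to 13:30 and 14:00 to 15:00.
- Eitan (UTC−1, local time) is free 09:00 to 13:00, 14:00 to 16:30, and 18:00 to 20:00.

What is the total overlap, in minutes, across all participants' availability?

240 minutes

Diego → UTC: 12:00–16:30, 17:00–18:00.
Eitan → UTC: 10:00–14:00, 15:00–17:30, 19:00–21:00.
Diego ∩ Eitan: 12:00–14:00, 15:00–16:30, 17:00–17:30.
Total common minutes: 120 + 90 + 30 = 240.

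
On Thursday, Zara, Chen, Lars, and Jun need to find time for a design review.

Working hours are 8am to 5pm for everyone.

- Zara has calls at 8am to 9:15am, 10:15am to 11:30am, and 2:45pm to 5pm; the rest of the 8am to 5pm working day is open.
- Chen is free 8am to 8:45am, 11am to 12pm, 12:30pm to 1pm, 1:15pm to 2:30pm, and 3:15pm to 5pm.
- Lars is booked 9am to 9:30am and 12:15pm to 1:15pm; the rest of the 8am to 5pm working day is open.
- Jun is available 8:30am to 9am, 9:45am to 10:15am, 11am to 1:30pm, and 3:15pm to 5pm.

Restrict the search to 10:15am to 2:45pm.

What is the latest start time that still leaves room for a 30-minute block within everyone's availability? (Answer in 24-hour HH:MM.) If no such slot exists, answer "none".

11:30

Zara free within 08:00–17:00: 09:15–10:15, 11:30–14:45.
Lars free within 08:00–17:00: 08:00–09:00, 09:30–12:15, 13:15–17:00.
Zara ∩ Chen: 11:30–12:00, 12:30–13:00, 13:15–14:30.
Zara ∩ Chen ∩ Lars: 11:30–12:00, 13:15–14:30.
Zara ∩ Chen ∩ Lars ∩ Jun: 11:30–12:00, 13:15–13:30.
Restricted to 10:15–14:45: 11:30–12:00, 13:15–13:30.
Windows ≥ 30 min: 11:30–12:00.
Latest start in the last window 11:30–12:00 is 12:00 − 30 min = 11:30.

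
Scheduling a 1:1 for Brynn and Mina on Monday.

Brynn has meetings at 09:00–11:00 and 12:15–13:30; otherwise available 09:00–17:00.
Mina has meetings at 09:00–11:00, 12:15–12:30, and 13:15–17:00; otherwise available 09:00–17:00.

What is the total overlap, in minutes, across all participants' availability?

Brynn free within 09:00–17:00: 11:00–12:15, 13:30–17:00.
Mina free within 09:00–17:00: 11:00–12:15, 12:30–13:15.
Brynn ∩ Mina: 11:00–12:15.
Total common minutes: 75.

75 minutes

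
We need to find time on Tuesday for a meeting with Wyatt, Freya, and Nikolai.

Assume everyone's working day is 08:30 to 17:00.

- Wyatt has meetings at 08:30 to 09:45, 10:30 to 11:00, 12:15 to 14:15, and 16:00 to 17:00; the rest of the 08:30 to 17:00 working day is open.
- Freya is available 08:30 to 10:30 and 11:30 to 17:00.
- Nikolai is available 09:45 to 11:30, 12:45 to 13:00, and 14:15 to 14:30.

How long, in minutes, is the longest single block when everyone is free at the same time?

45 minutes

Wyatt free within 08:30–17:00: 09:45–10:30, 11:00–12:15, 14:15–16:00.
Wyatt ∩ Freya: 09:45–10:30, 11:30–12:15, 14:15–16:00.
Wyatt ∩ Freya ∩ Nikolai: 09:45–10:30, 14:15–14:30.
Common window lengths: 45, 15 min; longest is 45.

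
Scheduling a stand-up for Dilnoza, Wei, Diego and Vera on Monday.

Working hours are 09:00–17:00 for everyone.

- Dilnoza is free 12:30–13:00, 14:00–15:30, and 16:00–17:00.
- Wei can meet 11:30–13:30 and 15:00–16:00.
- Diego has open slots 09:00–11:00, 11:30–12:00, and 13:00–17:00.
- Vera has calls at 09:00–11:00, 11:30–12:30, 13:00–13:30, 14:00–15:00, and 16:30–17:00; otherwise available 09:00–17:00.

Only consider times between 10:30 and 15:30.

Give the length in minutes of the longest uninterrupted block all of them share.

Vera free within 09:00–17:00: 11:00–11:30, 12:30–13:00, 13:30–14:00, 15:00–16:30.
Dilnoza ∩ Wei: 12:30–13:00, 15:00–15:30.
Dilnoza ∩ Wei ∩ Diego: 15:00–15:30.
Dilnoza ∩ Wei ∩ Diego ∩ Vera: 15:00–15:30.
Restricted to 10:30–15:30: 15:00–15:30.
Single common window of 30 minutes.

30 minutes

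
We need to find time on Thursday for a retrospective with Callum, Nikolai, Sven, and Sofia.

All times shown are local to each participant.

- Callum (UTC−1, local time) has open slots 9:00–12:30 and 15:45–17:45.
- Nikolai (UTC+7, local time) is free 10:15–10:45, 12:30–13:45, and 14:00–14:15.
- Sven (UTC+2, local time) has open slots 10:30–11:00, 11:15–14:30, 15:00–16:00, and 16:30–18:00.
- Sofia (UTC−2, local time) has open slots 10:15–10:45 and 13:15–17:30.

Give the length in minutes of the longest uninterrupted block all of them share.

0 minutes

Callum → UTC: 10:00–13:30, 16:45–18:45.
Nikolai → UTC: 03:15–03:45, 05:30–06:45, 07:00–07:15.
Sven → UTC: 08:30–09:00, 09:15–12:30, 13:00–14:00, 14:30–16:00.
Sofia → UTC: 12:15–12:45, 15:15–19:30.
Callum ∩ Nikolai: (none).
Callum ∩ Nikolai ∩ Sven: (none).
Callum ∩ Nikolai ∩ Sven ∩ Sofia: (none).
No common window.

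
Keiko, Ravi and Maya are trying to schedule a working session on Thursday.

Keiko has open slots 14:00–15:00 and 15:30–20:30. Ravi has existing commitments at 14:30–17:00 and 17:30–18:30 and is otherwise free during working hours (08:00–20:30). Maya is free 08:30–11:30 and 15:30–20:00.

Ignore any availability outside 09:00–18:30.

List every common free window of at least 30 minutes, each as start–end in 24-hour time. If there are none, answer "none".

17:00–17:30

Ravi free within 08:00–20:30: 08:00–14:30, 17:00–17:30, 18:30–20:30.
Keiko ∩ Ravi: 14:00–14:30, 17:00–17:30, 18:30–20:30.
Keiko ∩ Ravi ∩ Maya: 17:00–17:30, 18:30–20:00.
Restricted to 09:00–18:30: 17:00–17:30.
Windows ≥ 30 min: 17:00–17:30.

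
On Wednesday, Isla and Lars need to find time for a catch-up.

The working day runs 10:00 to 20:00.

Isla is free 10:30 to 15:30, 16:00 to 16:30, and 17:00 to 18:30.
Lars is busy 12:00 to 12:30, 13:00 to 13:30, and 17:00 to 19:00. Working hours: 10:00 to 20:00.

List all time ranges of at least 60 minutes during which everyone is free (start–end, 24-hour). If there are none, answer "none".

10:30–12:00, 13:30–15:30

Lars free within 10:00–20:00: 10:00–12:00, 12:30–13:00, 13:30–17:00, 19:00–20:00.
Isla ∩ Lars: 10:30–12:00, 12:30–13:00, 13:30–15:30, 16:00–16:30.
Windows ≥ 60 min: 10:30–12:00, 13:30–15:30.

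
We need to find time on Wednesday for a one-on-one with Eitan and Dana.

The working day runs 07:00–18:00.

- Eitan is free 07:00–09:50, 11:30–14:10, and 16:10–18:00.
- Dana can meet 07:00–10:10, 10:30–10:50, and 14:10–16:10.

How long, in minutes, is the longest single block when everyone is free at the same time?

Eitan ∩ Dana: 07:00–09:50.
Single common window of 170 minutes.

170 minutes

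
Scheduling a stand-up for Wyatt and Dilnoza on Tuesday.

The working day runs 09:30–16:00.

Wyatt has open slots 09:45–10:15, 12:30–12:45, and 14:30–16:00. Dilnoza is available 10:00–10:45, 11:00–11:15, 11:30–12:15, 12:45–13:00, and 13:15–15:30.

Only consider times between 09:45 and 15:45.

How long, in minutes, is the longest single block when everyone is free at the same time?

Wyatt ∩ Dilnoza: 10:00–10:15, 14:30–15:30.
Restricted to 09:45–15:45: 10:00–10:15, 14:30–15:30.
Common window lengths: 15, 60 min; longest is 60.

60 minutes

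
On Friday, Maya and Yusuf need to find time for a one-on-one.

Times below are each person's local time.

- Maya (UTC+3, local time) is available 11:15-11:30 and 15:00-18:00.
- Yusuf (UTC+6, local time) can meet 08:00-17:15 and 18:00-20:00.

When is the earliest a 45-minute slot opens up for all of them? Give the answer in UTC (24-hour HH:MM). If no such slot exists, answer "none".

Maya → UTC: 08:15–08:30, 12:00–15:00.
Yusuf → UTC: 02:00–11:15, 12:00–14:00.
Maya ∩ Yusuf: 08:15–08:30, 12:00–14:00.
Windows ≥ 45 min: 12:00–14:00.
Earliest such window starts at 12:00.

12:00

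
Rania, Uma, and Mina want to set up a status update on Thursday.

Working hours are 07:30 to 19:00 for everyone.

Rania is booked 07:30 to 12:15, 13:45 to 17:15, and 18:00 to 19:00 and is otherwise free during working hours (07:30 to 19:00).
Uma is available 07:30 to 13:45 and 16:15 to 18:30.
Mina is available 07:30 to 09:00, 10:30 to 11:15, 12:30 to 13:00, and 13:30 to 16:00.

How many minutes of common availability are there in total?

Rania free within 07:30–19:00: 12:15–13:45, 17:15–18:00.
Rania ∩ Uma: 12:15–13:45, 17:15–18:00.
Rania ∩ Uma ∩ Mina: 12:30–13:00, 13:30–13:45.
Total common minutes: 30 + 15 = 45.

45 minutes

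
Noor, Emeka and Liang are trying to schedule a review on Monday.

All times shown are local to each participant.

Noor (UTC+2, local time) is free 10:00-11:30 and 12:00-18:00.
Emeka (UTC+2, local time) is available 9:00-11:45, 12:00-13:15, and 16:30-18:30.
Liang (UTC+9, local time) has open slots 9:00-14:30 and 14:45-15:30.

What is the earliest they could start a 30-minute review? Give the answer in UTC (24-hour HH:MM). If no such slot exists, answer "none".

Noor → UTC: 08:00–09:30, 10:00–16:00.
Emeka → UTC: 07:00–09:45, 10:00–11:15, 14:30–16:30.
Liang → UTC: 00:00–05:30, 05:45–06:30.
Noor ∩ Emeka: 08:00–09:30, 10:00–11:15, 14:30–16:00.
Noor ∩ Emeka ∩ Liang: (none).
Windows ≥ 30 min: (none).

none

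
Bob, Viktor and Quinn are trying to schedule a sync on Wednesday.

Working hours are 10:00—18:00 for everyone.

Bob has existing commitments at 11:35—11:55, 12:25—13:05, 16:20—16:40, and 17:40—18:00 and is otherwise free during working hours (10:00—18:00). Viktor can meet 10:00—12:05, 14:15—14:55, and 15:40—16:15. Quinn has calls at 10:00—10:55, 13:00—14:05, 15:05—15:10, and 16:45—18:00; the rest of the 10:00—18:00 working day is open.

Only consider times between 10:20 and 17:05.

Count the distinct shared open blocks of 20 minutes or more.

Bob free within 10:00–18:00: 10:00–11:35, 11:55–12:25, 13:05–16:20, 16:40–17:40.
Quinn free within 10:00–18:00: 10:55–13:00, 14:05–15:05, 15:10–16:45.
Bob ∩ Viktor: 10:00–11:35, 11:55–12:05, 14:15–14:55, 15:40–16:15.
Bob ∩ Viktor ∩ Quinn: 10:55–11:35, 11:55–12:05, 14:15–14:55, 15:40–16:15.
Restricted to 10:20–17:05: 10:55–11:35, 11:55–12:05, 14:15–14:55, 15:40–16:15.
Windows ≥ 20 min: 10:55–11:35, 14:15–14:55, 15:40–16:15.
That's 3 windows.

3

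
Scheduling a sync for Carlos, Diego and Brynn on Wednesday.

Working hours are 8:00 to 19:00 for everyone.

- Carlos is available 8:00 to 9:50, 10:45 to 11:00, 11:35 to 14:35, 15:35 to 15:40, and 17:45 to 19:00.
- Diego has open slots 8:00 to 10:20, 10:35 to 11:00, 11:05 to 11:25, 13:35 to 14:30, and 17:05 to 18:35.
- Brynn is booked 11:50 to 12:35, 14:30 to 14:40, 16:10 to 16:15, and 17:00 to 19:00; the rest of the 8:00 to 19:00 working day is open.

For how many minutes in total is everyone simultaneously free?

180 minutes

Brynn free within 08:00–19:00: 08:00–11:50, 12:35–14:30, 14:40–16:10, 16:15–17:00.
Carlos ∩ Diego: 08:00–09:50, 10:45–11:00, 13:35–14:30, 17:45–18:35.
Carlos ∩ Diego ∩ Brynn: 08:00–09:50, 10:45–11:00, 13:35–14:30.
Total common minutes: 110 + 15 + 55 = 180.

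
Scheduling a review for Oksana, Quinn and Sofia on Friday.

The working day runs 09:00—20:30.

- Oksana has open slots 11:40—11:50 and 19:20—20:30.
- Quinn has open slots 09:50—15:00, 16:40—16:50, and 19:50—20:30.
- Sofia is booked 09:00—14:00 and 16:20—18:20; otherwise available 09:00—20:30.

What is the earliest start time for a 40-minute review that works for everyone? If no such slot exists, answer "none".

19:50

Sofia free within 09:00–20:30: 14:00–16:20, 18:20–20:30.
Oksana ∩ Quinn: 11:40–11:50, 19:50–20:30.
Oksana ∩ Quinn ∩ Sofia: 19:50–20:30.
Windows ≥ 40 min: 19:50–20:30.
Earliest such window starts at 19:50.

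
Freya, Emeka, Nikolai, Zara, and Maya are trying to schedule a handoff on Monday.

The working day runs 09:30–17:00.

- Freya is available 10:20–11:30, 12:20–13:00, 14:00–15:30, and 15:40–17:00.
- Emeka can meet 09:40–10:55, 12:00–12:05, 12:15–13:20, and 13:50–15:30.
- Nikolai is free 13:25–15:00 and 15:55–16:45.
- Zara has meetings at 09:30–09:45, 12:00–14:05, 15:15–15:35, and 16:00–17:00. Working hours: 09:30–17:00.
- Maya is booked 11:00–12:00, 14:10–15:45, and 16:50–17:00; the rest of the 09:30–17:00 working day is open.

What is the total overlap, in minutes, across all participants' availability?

Zara free within 09:30–17:00: 09:45–12:00, 14:05–15:15, 15:35–16:00.
Maya free within 09:30–17:00: 09:30–11:00, 12:00–14:10, 15:45–16:50.
Freya ∩ Emeka: 10:20–10:55, 12:20–13:00, 14:00–15:30.
Freya ∩ Emeka ∩ Nikolai: 14:00–15:00.
Freya ∩ Emeka ∩ Nikolai ∩ Zara: 14:05–15:00.
Freya ∩ Emeka ∩ Nikolai ∩ Zara ∩ Maya: 14:05–14:10.
Total common minutes: 5.

5 minutes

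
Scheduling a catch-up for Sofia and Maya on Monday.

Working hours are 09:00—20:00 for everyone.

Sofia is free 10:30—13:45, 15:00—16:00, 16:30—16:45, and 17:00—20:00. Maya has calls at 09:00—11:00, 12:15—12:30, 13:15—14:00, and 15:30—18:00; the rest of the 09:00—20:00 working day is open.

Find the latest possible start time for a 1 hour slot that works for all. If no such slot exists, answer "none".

19:00

Maya free within 09:00–20:00: 11:00–12:15, 12:30–13:15, 14:00–15:30, 18:00–20:00.
Sofia ∩ Maya: 11:00–12:15, 12:30–13:15, 15:00–15:30, 18:00–20:00.
Windows ≥ 60 min: 11:00–12:15, 18:00–20:00.
Latest start in the last window 18:00–20:00 is 20:00 − 60 min = 19:00.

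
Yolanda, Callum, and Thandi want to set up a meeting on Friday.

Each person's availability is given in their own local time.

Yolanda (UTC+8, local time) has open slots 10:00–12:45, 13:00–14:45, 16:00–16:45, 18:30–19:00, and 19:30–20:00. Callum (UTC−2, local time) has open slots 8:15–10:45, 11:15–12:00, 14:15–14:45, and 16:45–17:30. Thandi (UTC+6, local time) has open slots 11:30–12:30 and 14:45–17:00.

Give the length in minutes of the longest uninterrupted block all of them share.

30 minutes

Yolanda → UTC: 02:00–04:45, 05:00–06:45, 08:00–08:45, 10:30–11:00, 11:30–12:00.
Callum → UTC: 10:15–12:45, 13:15–14:00, 16:15–16:45, 18:45–19:30.
Thandi → UTC: 05:30–06:30, 08:45–11:00.
Yolanda ∩ Callum: 10:30–11:00, 11:30–12:00.
Yolanda ∩ Callum ∩ Thandi: 10:30–11:00.
Single common window of 30 minutes.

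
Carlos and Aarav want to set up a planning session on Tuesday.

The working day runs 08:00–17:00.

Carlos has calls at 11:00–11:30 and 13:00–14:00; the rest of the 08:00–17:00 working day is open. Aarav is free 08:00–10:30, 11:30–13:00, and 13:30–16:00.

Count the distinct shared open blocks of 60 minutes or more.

Carlos free within 08:00–17:00: 08:00–11:00, 11:30–13:00, 14:00–17:00.
Carlos ∩ Aarav: 08:00–10:30, 11:30–13:00, 14:00–16:00.
Windows ≥ 60 min: 08:00–10:30, 11:30–13:00, 14:00–16:00.
That's 3 windows.

3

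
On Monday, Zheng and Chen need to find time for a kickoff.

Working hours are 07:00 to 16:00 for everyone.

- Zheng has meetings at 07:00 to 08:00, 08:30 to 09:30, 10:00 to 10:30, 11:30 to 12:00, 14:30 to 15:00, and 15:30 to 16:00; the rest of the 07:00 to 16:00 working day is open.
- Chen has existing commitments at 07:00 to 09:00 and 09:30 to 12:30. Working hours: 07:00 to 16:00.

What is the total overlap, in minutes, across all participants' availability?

150 minutes

Zheng free within 07:00–16:00: 08:00–08:30, 09:30–10:00, 10:30–11:30, 12:00–14:30, 15:00–15:30.
Chen free within 07:00–16:00: 09:00–09:30, 12:30–16:00.
Zheng ∩ Chen: 12:30–14:30, 15:00–15:30.
Total common minutes: 120 + 30 = 150.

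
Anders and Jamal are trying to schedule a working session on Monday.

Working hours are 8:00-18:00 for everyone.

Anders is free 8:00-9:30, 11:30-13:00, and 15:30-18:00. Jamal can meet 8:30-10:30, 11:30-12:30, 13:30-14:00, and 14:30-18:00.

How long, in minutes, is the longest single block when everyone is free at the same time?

Anders ∩ Jamal: 08:30–09:30, 11:30–12:30, 15:30–18:00.
Common window lengths: 60, 60, 150 min; longest is 150.

150 minutes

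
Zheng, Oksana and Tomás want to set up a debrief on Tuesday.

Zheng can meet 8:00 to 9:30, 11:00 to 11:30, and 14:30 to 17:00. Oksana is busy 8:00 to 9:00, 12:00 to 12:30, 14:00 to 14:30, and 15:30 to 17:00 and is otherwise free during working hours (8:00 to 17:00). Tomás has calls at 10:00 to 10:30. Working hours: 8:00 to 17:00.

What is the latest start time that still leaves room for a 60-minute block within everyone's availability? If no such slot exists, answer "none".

Oksana free within 08:00–17:00: 09:00–12:00, 12:30–14:00, 14:30–15:30.
Tomás free within 08:00–17:00: 08:00–10:00, 10:30–17:00.
Zheng ∩ Oksana: 09:00–09:30, 11:00–11:30, 14:30–15:30.
Zheng ∩ Oksana ∩ Tomás: 09:00–09:30, 11:00–11:30, 14:30–15:30.
Windows ≥ 60 min: 14:30–15:30.
Latest start in the last window 14:30–15:30 is 15:30 − 60 min = 14:30.

14:30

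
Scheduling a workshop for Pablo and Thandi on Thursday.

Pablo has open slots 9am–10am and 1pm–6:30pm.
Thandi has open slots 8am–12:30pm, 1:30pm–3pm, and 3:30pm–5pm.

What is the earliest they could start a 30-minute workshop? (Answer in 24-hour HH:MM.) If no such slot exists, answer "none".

09:00

Pablo ∩ Thandi: 09:00–10:00, 13:30–15:00, 15:30–17:00.
Windows ≥ 30 min: 09:00–10:00, 13:30–15:00, 15:30–17:00.
Earliest such window starts at 09:00.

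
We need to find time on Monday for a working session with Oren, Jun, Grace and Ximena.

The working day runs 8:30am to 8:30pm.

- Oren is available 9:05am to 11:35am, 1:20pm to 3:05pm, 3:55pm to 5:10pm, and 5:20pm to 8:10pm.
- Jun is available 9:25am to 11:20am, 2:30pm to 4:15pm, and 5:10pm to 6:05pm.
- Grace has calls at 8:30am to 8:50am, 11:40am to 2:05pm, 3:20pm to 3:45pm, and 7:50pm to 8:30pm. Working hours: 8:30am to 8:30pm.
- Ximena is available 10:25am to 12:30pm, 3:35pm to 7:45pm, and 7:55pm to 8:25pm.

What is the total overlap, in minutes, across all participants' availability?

Grace free within 08:30–20:30: 08:50–11:40, 14:05–15:20, 15:45–19:50.
Oren ∩ Jun: 09:25–11:20, 14:30–15:05, 15:55–16:15, 17:20–18:05.
Oren ∩ Jun ∩ Grace: 09:25–11:20, 14:30–15:05, 15:55–16:15, 17:20–18:05.
Oren ∩ Jun ∩ Grace ∩ Ximena: 10:25–11:20, 15:55–16:15, 17:20–18:05.
Total common minutes: 55 + 20 + 45 = 120.

120 minutes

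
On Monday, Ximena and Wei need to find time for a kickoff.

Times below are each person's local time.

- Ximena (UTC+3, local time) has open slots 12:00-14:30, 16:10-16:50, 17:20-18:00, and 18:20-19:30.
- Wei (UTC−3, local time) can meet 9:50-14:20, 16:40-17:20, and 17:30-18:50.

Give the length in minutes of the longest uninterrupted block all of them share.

Ximena → UTC: 09:00–11:30, 13:10–13:50, 14:20–15:00, 15:20–16:30.
Wei → UTC: 12:50–17:20, 19:40–20:20, 20:30–21:50.
Ximena ∩ Wei: 13:10–13:50, 14:20–15:00, 15:20–16:30.
Common window lengths: 40, 40, 70 min; longest is 70.

70 minutes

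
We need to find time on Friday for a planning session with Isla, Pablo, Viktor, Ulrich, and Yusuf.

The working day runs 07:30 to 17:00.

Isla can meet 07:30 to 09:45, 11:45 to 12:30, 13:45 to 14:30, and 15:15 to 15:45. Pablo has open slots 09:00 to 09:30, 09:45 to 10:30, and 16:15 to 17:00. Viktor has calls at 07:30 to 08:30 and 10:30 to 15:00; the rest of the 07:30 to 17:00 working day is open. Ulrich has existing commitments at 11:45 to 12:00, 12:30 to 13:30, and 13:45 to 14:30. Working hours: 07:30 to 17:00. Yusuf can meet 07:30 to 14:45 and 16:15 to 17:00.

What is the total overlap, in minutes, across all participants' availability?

Viktor free within 07:30–17:00: 08:30–10:30, 15:00–17:00.
Ulrich free within 07:30–17:00: 07:30–11:45, 12:00–12:30, 13:30–13:45, 14:30–17:00.
Isla ∩ Pablo: 09:00–09:30.
Isla ∩ Pablo ∩ Viktor: 09:00–09:30.
Isla ∩ Pablo ∩ Viktor ∩ Ulrich: 09:00–09:30.
Isla ∩ Pablo ∩ Viktor ∩ Ulrich ∩ Yusuf: 09:00–09:30.
Total common minutes: 30.

30 minutes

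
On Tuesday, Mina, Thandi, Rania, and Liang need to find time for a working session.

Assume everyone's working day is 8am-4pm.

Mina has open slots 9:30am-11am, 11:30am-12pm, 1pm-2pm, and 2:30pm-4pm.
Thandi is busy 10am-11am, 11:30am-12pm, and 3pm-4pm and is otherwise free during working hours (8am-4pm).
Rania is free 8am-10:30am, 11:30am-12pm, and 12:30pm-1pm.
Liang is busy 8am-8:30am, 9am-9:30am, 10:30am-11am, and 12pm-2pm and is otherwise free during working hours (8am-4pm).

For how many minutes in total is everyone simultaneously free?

Thandi free within 08:00–16:00: 08:00–10:00, 11:00–11:30, 12:00–15:00.
Liang free within 08:00–16:00: 08:30–09:00, 09:30–10:30, 11:00–12:00, 14:00–16:00.
Mina ∩ Thandi: 09:30–10:00, 13:00–14:00, 14:30–15:00.
Mina ∩ Thandi ∩ Rania: 09:30–10:00.
Mina ∩ Thandi ∩ Rania ∩ Liang: 09:30–10:00.
Total common minutes: 30.

30 minutes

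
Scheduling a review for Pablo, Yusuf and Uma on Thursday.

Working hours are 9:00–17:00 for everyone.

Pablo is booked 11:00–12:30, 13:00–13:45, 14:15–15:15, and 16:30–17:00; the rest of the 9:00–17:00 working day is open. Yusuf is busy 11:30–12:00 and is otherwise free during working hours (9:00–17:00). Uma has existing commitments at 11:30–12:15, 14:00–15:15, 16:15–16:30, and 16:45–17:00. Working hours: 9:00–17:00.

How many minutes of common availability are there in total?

225 minutes

Pablo free within 09:00–17:00: 09:00–11:00, 12:30–13:00, 13:45–14:15, 15:15–16:30.
Yusuf free within 09:00–17:00: 09:00–11:30, 12:00–17:00.
Uma free within 09:00–17:00: 09:00–11:30, 12:15–14:00, 15:15–16:15, 16:30–16:45.
Pablo ∩ Yusuf: 09:00–11:00, 12:30–13:00, 13:45–14:15, 15:15–16:30.
Pablo ∩ Yusuf ∩ Uma: 09:00–11:00, 12:30–13:00, 13:45–14:00, 15:15–16:15.
Total common minutes: 120 + 30 + 15 + 60 = 225.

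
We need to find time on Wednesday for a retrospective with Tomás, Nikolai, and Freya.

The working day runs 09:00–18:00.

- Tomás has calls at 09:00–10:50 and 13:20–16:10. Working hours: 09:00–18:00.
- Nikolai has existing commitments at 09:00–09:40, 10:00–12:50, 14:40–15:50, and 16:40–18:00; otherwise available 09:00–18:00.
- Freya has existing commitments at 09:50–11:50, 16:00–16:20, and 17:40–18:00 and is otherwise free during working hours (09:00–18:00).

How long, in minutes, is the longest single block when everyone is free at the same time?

30 minutes

Tomás free within 09:00–18:00: 10:50–13:20, 16:10–18:00.
Nikolai free within 09:00–18:00: 09:40–10:00, 12:50–14:40, 15:50–16:40.
Freya free within 09:00–18:00: 09:00–09:50, 11:50–16:00, 16:20–17:40.
Tomás ∩ Nikolai: 12:50–13:20, 16:10–16:40.
Tomás ∩ Nikolai ∩ Freya: 12:50–13:20, 16:20–16:40.
Common window lengths: 30, 20 min; longest is 30.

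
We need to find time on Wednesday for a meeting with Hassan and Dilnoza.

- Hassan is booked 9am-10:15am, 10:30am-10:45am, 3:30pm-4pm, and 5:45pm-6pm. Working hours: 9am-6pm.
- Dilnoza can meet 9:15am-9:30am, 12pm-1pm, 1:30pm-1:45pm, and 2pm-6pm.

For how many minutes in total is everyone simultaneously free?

270 minutes

Hassan free within 09:00–18:00: 10:15–10:30, 10:45–15:30, 16:00–17:45.
Hassan ∩ Dilnoza: 12:00–13:00, 13:30–13:45, 14:00–15:30, 16:00–17:45.
Total common minutes: 60 + 15 + 90 + 105 = 270.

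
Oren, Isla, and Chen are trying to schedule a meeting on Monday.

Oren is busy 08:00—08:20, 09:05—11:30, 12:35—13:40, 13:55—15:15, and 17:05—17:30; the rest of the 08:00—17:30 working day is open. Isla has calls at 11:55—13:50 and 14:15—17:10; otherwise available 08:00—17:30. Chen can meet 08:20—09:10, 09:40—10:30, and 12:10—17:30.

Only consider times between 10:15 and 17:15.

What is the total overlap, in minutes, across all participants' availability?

5 minutes

Oren free within 08:00–17:30: 08:20–09:05, 11:30–12:35, 13:40–13:55, 15:15–17:05.
Isla free within 08:00–17:30: 08:00–11:55, 13:50–14:15, 17:10–17:30.
Oren ∩ Isla: 08:20–09:05, 11:30–11:55, 13:50–13:55.
Oren ∩ Isla ∩ Chen: 08:20–09:05, 13:50–13:55.
Restricted to 10:15–17:15: 13:50–13:55.
Total common minutes: 5.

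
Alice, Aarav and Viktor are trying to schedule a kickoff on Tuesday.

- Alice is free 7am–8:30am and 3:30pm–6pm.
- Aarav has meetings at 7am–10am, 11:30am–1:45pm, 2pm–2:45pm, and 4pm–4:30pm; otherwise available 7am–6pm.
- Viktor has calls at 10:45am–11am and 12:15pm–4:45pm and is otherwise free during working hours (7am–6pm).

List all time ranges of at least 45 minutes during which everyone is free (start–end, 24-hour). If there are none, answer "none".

16:45–18:00

Aarav free within 07:00–18:00: 10:00–11:30, 13:45–14:00, 14:45–16:00, 16:30–18:00.
Viktor free within 07:00–18:00: 07:00–10:45, 11:00–12:15, 16:45–18:00.
Alice ∩ Aarav: 15:30–16:00, 16:30–18:00.
Alice ∩ Aarav ∩ Viktor: 16:45–18:00.
Windows ≥ 45 min: 16:45–18:00.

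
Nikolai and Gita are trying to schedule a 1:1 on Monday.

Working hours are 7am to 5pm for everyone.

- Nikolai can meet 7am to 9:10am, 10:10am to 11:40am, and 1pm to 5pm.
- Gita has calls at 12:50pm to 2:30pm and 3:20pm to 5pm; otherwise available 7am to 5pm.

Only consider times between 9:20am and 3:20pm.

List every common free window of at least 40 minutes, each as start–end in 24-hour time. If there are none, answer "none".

Gita free within 07:00–17:00: 07:00–12:50, 14:30–15:20.
Nikolai ∩ Gita: 07:00–09:10, 10:10–11:40, 14:30–15:20.
Restricted to 09:20–15:20: 10:10–11:40, 14:30–15:20.
Windows ≥ 40 min: 10:10–11:40, 14:30–15:20.

10:10–11:40, 14:30–15:20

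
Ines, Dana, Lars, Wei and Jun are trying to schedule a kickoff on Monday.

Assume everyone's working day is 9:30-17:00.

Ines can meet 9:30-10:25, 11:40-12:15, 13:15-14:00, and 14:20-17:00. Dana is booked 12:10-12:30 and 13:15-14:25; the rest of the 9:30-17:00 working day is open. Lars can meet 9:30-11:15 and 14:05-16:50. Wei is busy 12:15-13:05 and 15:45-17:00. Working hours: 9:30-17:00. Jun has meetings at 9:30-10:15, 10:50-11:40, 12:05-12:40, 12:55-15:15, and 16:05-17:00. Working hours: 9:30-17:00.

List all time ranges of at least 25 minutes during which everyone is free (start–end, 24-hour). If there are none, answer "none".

15:15–15:45

Dana free within 09:30–17:00: 09:30–12:10, 12:30–13:15, 14:25–17:00.
Wei free within 09:30–17:00: 09:30–12:15, 13:05–15:45.
Jun free within 09:30–17:00: 10:15–10:50, 11:40–12:05, 12:40–12:55, 15:15–16:05.
Ines ∩ Dana: 09:30–10:25, 11:40–12:10, 14:25–17:00.
Ines ∩ Dana ∩ Lars: 09:30–10:25, 14:25–16:50.
Ines ∩ Dana ∩ Lars ∩ Wei: 09:30–10:25, 14:25–15:45.
Ines ∩ Dana ∩ Lars ∩ Wei ∩ Jun: 10:15–10:25, 15:15–15:45.
Windows ≥ 25 min: 15:15–15:45.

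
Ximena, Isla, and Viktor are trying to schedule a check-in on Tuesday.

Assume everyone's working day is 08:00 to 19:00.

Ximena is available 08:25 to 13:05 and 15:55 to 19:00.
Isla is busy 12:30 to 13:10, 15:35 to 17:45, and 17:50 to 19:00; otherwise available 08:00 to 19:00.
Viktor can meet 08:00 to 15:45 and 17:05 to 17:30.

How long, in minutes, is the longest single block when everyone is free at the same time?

Isla free within 08:00–19:00: 08:00–12:30, 13:10–15:35, 17:45–17:50.
Ximena ∩ Isla: 08:25–12:30, 17:45–17:50.
Ximena ∩ Isla ∩ Viktor: 08:25–12:30.
Single common window of 245 minutes.

245 minutes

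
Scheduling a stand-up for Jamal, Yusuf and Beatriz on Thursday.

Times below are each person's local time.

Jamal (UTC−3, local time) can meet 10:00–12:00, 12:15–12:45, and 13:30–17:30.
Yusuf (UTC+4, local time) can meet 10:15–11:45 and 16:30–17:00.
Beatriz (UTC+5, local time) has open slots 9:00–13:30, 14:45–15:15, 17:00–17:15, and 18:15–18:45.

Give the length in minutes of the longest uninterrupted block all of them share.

Jamal → UTC: 13:00–15:00, 15:15–15:45, 16:30–20:30.
Yusuf → UTC: 06:15–07:45, 12:30–13:00.
Beatriz → UTC: 04:00–08:30, 09:45–10:15, 12:00–12:15, 13:15–13:45.
Jamal ∩ Yusuf: (none).
Jamal ∩ Yusuf ∩ Beatriz: (none).
No common window.

0 minutes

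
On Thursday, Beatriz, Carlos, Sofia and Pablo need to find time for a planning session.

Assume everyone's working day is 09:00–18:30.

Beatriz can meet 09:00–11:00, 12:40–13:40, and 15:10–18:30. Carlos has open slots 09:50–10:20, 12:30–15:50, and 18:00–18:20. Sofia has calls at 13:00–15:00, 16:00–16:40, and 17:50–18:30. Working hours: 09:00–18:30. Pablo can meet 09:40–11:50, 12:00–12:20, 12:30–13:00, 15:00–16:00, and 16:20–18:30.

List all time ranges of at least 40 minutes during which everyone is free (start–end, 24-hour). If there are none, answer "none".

15:10–15:50

Sofia free within 09:00–18:30: 09:00–13:00, 15:00–16:00, 16:40–17:50.
Beatriz ∩ Carlos: 09:50–10:20, 12:40–13:40, 15:10–15:50, 18:00–18:20.
Beatriz ∩ Carlos ∩ Sofia: 09:50–10:20, 12:40–13:00, 15:10–15:50.
Beatriz ∩ Carlos ∩ Sofia ∩ Pablo: 09:50–10:20, 12:40–13:00, 15:10–15:50.
Windows ≥ 40 min: 15:10–15:50.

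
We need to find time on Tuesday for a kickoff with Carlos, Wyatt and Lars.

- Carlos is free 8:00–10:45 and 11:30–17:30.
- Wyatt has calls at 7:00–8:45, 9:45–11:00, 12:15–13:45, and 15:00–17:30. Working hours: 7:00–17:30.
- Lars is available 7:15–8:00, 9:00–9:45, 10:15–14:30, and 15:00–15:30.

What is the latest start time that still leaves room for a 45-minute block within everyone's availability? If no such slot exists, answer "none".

Wyatt free within 07:00–17:30: 08:45–09:45, 11:00–12:15, 13:45–15:00.
Carlos ∩ Wyatt: 08:45–09:45, 11:30–12:15, 13:45–15:00.
Carlos ∩ Wyatt ∩ Lars: 09:00–09:45, 11:30–12:15, 13:45–14:30.
Windows ≥ 45 min: 09:00–09:45, 11:30–12:15, 13:45–14:30.
Latest start in the last window 13:45–14:30 is 14:30 − 45 min = 13:45.

13:45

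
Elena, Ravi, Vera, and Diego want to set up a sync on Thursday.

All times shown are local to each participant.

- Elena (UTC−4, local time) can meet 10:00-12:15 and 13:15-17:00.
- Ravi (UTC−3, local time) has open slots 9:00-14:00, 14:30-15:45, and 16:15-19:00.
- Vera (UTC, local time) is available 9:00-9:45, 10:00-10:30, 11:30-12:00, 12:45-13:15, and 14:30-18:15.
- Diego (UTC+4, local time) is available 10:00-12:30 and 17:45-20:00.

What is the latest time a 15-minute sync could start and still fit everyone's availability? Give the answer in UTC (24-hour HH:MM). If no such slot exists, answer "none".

15:45

Elena → UTC: 14:00–16:15, 17:15–21:00.
Ravi → UTC: 12:00–17:00, 17:30–18:45, 19:15–22:00.
Vera → UTC: 09:00–09:45, 10:00–10:30, 11:30–12:00, 12:45–13:15, 14:30–18:15.
Diego → UTC: 06:00–08:30, 13:45–16:00.
Elena ∩ Ravi: 14:00–16:15, 17:30–18:45, 19:15–21:00.
Elena ∩ Ravi ∩ Vera: 14:30–16:15, 17:30–18:15.
Elena ∩ Ravi ∩ Vera ∩ Diego: 14:30–16:00.
Windows ≥ 15 min: 14:30–16:00.
Latest start in the last window 14:30–16:00 is 16:00 − 15 min = 15:45.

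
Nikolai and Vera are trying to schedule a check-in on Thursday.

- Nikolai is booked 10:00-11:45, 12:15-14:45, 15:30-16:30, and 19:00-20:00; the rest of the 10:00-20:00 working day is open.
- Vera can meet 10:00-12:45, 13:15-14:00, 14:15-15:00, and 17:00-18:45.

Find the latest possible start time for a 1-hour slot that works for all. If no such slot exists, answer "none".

17:45

Nikolai free within 10:00–20:00: 11:45–12:15, 14:45–15:30, 16:30–19:00.
Nikolai ∩ Vera: 11:45–12:15, 14:45–15:00, 17:00–18:45.
Windows ≥ 60 min: 17:00–18:45.
Latest start in the last window 17:00–18:45 is 18:45 − 60 min = 17:45.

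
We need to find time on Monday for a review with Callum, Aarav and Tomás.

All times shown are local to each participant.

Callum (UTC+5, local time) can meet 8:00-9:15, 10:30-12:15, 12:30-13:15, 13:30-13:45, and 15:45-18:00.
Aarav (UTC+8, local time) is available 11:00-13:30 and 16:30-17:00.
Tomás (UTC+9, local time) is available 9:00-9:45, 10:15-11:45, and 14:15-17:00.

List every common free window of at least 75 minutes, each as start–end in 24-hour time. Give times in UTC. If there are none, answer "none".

none

Callum → UTC: 03:00–04:15, 05:30–07:15, 07:30–08:15, 08:30–08:45, 10:45–13:00.
Aarav → UTC: 03:00–05:30, 08:30–09:00.
Tomás → UTC: 00:00–00:45, 01:15–02:45, 05:15–08:00.
Callum ∩ Aarav: 03:00–04:15, 08:30–08:45.
Callum ∩ Aarav ∩ Tomás: (none).
Windows ≥ 75 min: (none).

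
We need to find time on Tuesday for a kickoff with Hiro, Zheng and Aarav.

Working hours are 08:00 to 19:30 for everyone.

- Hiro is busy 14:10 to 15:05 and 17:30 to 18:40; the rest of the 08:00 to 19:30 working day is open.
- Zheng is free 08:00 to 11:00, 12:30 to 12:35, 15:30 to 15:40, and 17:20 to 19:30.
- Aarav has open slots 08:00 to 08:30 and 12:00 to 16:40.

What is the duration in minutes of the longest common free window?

Hiro free within 08:00–19:30: 08:00–14:10, 15:05–17:30, 18:40–19:30.
Hiro ∩ Zheng: 08:00–11:00, 12:30–12:35, 15:30–15:40, 17:20–17:30, 18:40–19:30.
Hiro ∩ Zheng ∩ Aarav: 08:00–08:30, 12:30–12:35, 15:30–15:40.
Common window lengths: 30, 5, 10 min; longest is 30.

30 minutes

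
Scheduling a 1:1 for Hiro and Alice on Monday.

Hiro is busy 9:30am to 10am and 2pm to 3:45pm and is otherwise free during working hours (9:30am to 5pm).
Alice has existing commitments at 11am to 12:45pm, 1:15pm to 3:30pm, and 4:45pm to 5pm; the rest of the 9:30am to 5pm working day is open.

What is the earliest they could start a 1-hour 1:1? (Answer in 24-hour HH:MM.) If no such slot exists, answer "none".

10:00

Hiro free within 09:30–17:00: 10:00–14:00, 15:45–17:00.
Alice free within 09:30–17:00: 09:30–11:00, 12:45–13:15, 15:30–16:45.
Hiro ∩ Alice: 10:00–11:00, 12:45–13:15, 15:45–16:45.
Windows ≥ 60 min: 10:00–11:00, 15:45–16:45.
Earliest such window starts at 10:00.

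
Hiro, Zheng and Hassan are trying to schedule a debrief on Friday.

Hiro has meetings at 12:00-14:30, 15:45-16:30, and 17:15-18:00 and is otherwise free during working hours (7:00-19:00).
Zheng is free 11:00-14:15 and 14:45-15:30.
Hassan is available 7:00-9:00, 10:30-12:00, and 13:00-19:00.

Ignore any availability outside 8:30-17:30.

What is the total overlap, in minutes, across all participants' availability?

Hiro free within 07:00–19:00: 07:00–12:00, 14:30–15:45, 16:30–17:15, 18:00–19:00.
Hiro ∩ Zheng: 11:00–12:00, 14:45–15:30.
Hiro ∩ Zheng ∩ Hassan: 11:00–12:00, 14:45–15:30.
Restricted to 08:30–17:30: 11:00–12:00, 14:45–15:30.
Total common minutes: 60 + 45 = 105.

105 minutes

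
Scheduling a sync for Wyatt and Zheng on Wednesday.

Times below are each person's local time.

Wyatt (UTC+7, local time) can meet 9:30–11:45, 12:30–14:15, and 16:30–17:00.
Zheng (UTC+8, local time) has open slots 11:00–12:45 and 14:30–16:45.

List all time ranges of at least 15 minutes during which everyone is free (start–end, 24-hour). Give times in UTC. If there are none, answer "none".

03:00–04:45, 06:30–07:15

Wyatt → UTC: 02:30–04:45, 05:30–07:15, 09:30–10:00.
Zheng → UTC: 03:00–04:45, 06:30–08:45.
Wyatt ∩ Zheng: 03:00–04:45, 06:30–07:15.
Windows ≥ 15 min: 03:00–04:45, 06:30–07:15.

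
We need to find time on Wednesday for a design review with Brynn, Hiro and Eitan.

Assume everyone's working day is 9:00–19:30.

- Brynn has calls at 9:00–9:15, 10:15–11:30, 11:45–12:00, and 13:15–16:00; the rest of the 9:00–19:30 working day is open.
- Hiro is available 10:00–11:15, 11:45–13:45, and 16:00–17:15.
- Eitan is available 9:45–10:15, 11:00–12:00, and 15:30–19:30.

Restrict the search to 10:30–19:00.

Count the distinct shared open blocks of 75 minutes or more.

Brynn free within 09:00–19:30: 09:15–10:15, 11:30–11:45, 12:00–13:15, 16:00–19:30.
Brynn ∩ Hiro: 10:00–10:15, 12:00–13:15, 16:00–17:15.
Brynn ∩ Hiro ∩ Eitan: 10:00–10:15, 16:00–17:15.
Restricted to 10:30–19:00: 16:00–17:15.
Windows ≥ 75 min: 16:00–17:15.
That's 1 window.

1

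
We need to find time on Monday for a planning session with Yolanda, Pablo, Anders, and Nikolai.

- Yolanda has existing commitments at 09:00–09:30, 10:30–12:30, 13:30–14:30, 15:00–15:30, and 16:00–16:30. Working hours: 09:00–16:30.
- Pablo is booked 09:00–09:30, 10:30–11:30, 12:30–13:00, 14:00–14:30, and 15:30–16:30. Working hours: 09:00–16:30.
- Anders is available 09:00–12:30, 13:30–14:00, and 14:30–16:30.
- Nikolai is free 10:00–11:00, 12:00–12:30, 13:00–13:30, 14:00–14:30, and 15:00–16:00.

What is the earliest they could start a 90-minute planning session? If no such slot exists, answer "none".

Yolanda free within 09:00–16:30: 09:30–10:30, 12:30–13:30, 14:30–15:00, 15:30–16:00.
Pablo free within 09:00–16:30: 09:30–10:30, 11:30–12:30, 13:00–14:00, 14:30–15:30.
Yolanda ∩ Pablo: 09:30–10:30, 13:00–13:30, 14:30–15:00.
Yolanda ∩ Pablo ∩ Anders: 09:30–10:30, 14:30–15:00.
Yolanda ∩ Pablo ∩ Anders ∩ Nikolai: 10:00–10:30.
Windows ≥ 90 min: (none).

none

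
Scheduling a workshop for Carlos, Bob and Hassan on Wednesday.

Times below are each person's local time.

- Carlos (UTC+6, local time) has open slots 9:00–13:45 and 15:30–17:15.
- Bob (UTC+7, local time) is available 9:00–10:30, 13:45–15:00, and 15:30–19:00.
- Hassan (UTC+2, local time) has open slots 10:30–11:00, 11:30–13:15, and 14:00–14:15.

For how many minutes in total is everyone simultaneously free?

105 minutes

Carlos → UTC: 03:00–07:45, 09:30–11:15.
Bob → UTC: 02:00–03:30, 06:45–08:00, 08:30–12:00.
Hassan → UTC: 08:30–09:00, 09:30–11:15, 12:00–12:15.
Carlos ∩ Bob: 03:00–03:30, 06:45–07:45, 09:30–11:15.
Carlos ∩ Bob ∩ Hassan: 09:30–11:15.
Total common minutes: 105.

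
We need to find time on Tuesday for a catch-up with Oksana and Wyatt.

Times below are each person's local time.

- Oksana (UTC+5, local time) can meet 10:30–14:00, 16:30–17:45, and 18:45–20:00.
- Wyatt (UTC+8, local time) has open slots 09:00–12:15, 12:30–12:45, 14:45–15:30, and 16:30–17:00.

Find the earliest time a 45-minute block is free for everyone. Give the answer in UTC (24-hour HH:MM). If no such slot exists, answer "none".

Oksana → UTC: 05:30–09:00, 11:30–12:45, 13:45–15:00.
Wyatt → UTC: 01:00–04:15, 04:30–04:45, 06:45–07:30, 08:30–09:00.
Oksana ∩ Wyatt: 06:45–07:30, 08:30–09:00.
Windows ≥ 45 min: 06:45–07:30.
Earliest such window starts at 06:45.

06:45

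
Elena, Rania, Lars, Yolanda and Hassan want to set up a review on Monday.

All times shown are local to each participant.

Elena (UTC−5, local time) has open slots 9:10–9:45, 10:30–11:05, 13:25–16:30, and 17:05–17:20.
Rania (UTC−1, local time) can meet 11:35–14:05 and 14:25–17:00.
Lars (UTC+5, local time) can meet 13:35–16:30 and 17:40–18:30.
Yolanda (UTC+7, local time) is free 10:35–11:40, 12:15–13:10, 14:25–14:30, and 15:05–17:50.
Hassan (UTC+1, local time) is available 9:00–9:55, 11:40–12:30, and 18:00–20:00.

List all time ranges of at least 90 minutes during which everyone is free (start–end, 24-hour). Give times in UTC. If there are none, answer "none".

none

Elena → UTC: 14:10–14:45, 15:30–16:05, 18:25–21:30, 22:05–22:20.
Rania → UTC: 12:35–15:05, 15:25–18:00.
Lars → UTC: 08:35–11:30, 12:40–13:30.
Yolanda → UTC: 03:35–04:40, 05:15–06:10, 07:25–07:30, 08:05–10:50.
Hassan → UTC: 08:00–08:55, 10:40–11:30, 17:00–19:00.
Elena ∩ Rania: 14:10–14:45, 15:30–16:05.
Elena ∩ Rania ∩ Lars: (none).
Elena ∩ Rania ∩ Lars ∩ Yolanda: (none).
Elena ∩ Rania ∩ Lars ∩ Yolanda ∩ Hassan: (none).
Windows ≥ 90 min: (none).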